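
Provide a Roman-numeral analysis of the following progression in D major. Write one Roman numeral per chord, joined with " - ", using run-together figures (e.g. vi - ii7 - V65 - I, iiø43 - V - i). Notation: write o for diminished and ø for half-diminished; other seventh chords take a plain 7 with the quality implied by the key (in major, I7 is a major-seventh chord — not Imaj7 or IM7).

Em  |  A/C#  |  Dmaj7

ii - V6 - I7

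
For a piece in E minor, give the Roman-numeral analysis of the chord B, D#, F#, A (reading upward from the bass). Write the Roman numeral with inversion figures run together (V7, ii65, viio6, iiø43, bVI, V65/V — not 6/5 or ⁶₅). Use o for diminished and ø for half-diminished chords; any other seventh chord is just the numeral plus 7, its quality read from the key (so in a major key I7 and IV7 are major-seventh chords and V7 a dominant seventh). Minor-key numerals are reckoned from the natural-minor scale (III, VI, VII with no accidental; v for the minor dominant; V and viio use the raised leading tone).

The pitches B-D#-F#-A form a dominant seventh chord rooted on B.
In E minor, B is the dominant; the diatonic dominant seventh chord there is V7.

V7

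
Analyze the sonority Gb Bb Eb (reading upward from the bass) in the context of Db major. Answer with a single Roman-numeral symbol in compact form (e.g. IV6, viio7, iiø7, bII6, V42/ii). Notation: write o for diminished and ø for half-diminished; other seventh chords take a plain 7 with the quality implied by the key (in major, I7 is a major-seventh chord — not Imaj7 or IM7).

ii6

Stacked in thirds the chord is Eb-Gb-Bb: a minor triad on Eb.
Eb is scale degree 2 in Db major, and a minor triad on that degree is written ii.
With Gb in the bass the chord is in first inversion, so the figured bass is 6.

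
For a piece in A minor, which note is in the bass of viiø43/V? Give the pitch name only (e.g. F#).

The applied chord viiø43/V is rooted on D#: D#-F#-A-C#.
The figure 43 means second inversion — the fifth is in the bass.

A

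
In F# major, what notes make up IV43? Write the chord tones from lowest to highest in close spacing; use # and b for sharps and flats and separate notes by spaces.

In F# major, the fourth degree is B, and the diatonic chord built there is a major seventh chord.
That chord is spelled B-D#-F#-A#.
The figured bass 43 indicates second inversion, placing the fifth (F#) in the bass: F#-A#-B-D#.

F# A# B D#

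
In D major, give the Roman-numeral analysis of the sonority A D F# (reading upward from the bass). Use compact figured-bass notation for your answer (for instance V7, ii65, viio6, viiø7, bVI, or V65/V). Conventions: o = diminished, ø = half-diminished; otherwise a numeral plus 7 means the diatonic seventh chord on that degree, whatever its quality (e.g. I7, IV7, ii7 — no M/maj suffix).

I64

The pitches D-F#-A form a major triad rooted on D.
In D major, D is the tonic; the diatonic major triad there is I.
With A in the bass the chord is in second inversion, so the figured bass is 64.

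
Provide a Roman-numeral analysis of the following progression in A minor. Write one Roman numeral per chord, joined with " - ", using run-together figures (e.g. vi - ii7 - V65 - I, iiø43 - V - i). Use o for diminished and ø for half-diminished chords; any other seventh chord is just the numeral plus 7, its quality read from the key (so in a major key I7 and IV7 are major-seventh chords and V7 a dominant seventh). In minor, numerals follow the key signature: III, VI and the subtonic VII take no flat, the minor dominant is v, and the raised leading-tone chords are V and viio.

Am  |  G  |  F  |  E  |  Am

i - VII - VI - V - i

Am: minor triad on A = scale degree 1 → i.
G has root G, degree 7 in A minor, so VII.
F has root F, degree 6 in A minor, so VI.
E has root E, degree 5 in A minor, so V.
Am has root A, degree 1 in A minor, so i.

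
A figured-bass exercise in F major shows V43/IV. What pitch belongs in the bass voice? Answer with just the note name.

C

The applied chord V43/IV is rooted on F: F-A-C-Eb.
The figure 43 means second inversion — the fifth is in the bass.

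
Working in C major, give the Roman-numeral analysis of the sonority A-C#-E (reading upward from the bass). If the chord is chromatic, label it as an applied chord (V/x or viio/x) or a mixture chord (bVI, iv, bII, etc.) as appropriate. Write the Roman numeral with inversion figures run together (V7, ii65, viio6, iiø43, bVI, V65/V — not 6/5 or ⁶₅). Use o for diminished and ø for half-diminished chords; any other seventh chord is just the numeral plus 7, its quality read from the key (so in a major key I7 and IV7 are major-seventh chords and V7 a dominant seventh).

Stacked in thirds the chord is A-C#-E: a major triad on A.
A is not a diatonic chord root with this quality in C major, but it lies a perfect fifth above D (ii), so the chord functions as an applied dominant of ii.

V/ii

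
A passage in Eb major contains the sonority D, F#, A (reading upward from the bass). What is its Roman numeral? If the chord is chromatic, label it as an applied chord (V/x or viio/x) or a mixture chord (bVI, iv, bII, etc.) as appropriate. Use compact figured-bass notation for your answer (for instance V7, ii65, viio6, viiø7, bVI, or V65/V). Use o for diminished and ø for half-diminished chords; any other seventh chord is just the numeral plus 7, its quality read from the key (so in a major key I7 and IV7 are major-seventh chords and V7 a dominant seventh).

V/iii

Stacked in thirds the chord is D-F#-A: a major triad on D.
D is not a diatonic chord root with this quality in Eb major, but it lies a perfect fifth above G (iii), so the chord functions as an applied dominant of iii.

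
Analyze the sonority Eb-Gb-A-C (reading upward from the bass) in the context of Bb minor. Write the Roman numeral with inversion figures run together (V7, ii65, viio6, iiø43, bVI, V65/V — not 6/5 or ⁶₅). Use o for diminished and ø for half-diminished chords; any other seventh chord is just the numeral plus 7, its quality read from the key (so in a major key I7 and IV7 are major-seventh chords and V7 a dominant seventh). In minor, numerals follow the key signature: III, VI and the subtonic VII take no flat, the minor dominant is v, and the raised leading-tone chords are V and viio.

Stacked in thirds the chord is A-C-Eb-Gb: a fully diminished seventh chord on A.
A is scale degree 7 in Bb minor, and a fully diminished seventh chord on that degree is written viio7.
With Eb in the bass the chord is in second inversion, so the figured bass is 43.

viio43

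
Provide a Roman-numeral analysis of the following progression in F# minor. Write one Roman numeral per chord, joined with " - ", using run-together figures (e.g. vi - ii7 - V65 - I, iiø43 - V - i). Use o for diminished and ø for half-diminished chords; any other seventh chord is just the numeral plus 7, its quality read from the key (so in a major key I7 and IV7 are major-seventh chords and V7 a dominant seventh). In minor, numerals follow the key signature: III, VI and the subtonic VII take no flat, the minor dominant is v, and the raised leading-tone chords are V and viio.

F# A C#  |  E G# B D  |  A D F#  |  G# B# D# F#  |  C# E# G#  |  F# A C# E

i - VII7 - VI64 - V7/V - V - i7

F#-A-C#: minor triad on F# = scale degree 1 → i.
E-G#-B-D: root E is the subtonic; dominant seventh chord there is VII7.
A-D-F#: root D is the submediant; major triad there is VI64.
G#-B#-D#-F# is the secondary dominant of V (dominant seventh chord on G#): V7/V.
C#-E#-G#: major triad on C# = scale degree 5 → V.
F#-A-C#-E has root F#, degree 1 in F# minor, so i7.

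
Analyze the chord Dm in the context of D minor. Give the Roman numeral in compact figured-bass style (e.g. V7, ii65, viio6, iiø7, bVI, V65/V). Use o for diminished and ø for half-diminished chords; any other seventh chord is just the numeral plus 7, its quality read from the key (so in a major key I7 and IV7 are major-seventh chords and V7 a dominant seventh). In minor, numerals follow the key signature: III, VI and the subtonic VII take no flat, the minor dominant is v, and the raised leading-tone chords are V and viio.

The pitches D-F-A form a minor triad rooted on D.
In D minor, D is the tonic; the diatonic minor triad there is i.

i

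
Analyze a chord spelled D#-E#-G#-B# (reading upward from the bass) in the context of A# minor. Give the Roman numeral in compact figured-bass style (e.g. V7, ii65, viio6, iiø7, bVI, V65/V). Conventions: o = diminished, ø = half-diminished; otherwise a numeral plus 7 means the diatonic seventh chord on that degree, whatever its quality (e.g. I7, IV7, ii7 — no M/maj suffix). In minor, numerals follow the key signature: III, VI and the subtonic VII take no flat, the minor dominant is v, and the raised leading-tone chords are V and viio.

Stacked in thirds the chord is E#-G#-B#-D#: a minor seventh chord on E#.
In A# minor, E# is the dominant; the diatonic minor seventh chord there is v7.
With D# in the bass the chord is in third inversion, so the figured bass is 42.

v42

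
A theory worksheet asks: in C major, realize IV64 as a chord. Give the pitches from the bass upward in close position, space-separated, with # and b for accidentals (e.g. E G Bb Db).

C F A

The numeral's case and figure indicate a major triad. In C major its root, the subdominant, is F.
That chord is spelled F-A-C.
The figured bass 64 indicates second inversion, placing the fifth (C) in the bass: C-F-A.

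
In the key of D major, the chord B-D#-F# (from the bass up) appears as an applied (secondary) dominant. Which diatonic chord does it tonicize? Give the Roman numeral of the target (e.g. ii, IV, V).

ii

The chord is a major triad on B.
A dominant resolves down a perfect fifth: B → E. In D major, E is scale degree 2, i.e. ii.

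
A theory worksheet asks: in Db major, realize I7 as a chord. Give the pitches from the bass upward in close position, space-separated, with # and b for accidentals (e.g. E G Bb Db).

Db F Ab C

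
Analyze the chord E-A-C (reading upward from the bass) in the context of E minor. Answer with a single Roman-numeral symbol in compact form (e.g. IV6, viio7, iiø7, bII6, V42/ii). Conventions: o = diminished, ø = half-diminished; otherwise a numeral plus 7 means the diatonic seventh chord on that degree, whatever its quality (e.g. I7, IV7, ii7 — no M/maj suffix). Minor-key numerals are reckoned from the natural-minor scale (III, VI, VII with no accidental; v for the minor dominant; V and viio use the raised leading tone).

The pitches A-C-E form a minor triad rooted on A.
In E minor, A is the subdominant; the diatonic minor triad there is iv.
With E in the bass the chord is in second inversion, so the figured bass is 64.

iv64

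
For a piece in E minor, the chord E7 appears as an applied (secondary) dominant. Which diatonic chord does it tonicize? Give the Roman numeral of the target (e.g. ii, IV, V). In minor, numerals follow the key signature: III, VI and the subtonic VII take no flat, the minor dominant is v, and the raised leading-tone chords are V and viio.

iv

The chord is a dominant seventh chord on E.
A dominant resolves down a perfect fifth: E → A. In E minor, A is scale degree 4, i.e. iv.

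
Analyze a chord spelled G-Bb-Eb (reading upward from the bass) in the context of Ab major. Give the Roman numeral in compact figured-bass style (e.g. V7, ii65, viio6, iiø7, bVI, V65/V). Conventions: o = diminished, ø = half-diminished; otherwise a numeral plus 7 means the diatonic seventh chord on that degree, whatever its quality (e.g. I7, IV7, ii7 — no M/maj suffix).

Stacked in thirds the chord is Eb-G-Bb: a major triad on Eb.
Eb is scale degree 5 in Ab major, and a major triad on that degree is written V.
With G in the bass the chord is in first inversion, so the figured bass is 6.

V6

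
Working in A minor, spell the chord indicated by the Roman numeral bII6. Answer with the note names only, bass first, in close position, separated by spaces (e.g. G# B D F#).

D F Bb

bII6 is the Neapolitan sixth — a major triad on the lowered second degree, here in its customary first inversion. In A minor that root is Bb.
So the chord is Bb-D-F, a major triad.
The figured bass 6 indicates first inversion, placing the third (D) in the bass: D-F-Bb.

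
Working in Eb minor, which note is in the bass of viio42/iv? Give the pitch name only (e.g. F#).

Fb

The applied chord viio42/iv is rooted on G: G-Bb-Db-Fb.
The figure 42 means third inversion — the seventh is in the bass.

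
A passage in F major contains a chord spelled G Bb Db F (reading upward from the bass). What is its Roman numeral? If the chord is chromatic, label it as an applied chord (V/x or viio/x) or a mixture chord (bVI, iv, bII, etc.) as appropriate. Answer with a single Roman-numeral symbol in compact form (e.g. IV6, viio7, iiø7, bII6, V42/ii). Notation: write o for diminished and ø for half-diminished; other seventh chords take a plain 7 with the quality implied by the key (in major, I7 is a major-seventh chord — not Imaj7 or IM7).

iiø7

Stacked in thirds the chord is G-Bb-Db-F: a half-diminished seventh chord on G.
G is the second degree of F major. This is the half-diminished supertonic seventh, borrowed from the parallel minor.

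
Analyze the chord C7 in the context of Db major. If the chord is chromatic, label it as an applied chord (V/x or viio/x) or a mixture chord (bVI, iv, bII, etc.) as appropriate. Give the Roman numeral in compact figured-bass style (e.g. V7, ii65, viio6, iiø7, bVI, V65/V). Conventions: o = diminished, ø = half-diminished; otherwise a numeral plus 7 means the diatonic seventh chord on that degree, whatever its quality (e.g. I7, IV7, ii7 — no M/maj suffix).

V7/iii

The pitches C-E-G-Bb form a dominant seventh chord rooted on C.
C is not a diatonic chord root with this quality in Db major, but it lies a perfect fifth above F (iii), so the chord functions as an applied dominant of iii.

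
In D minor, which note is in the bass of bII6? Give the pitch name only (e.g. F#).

bII in D minor has root Eb; the chord is Eb-G-Bb.
The figure 6 means first inversion — the third is in the bass.

G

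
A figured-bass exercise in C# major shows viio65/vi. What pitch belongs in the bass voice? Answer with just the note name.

The applied chord viio65/vi is rooted on G##: G##-B#-D#-F#.
The figure 65 means first inversion — the third is in the bass.

B#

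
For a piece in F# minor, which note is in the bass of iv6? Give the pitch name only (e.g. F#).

iv in F# minor has root B; the chord is B-D-F#.
The figure 6 means first inversion — the third is in the bass.

D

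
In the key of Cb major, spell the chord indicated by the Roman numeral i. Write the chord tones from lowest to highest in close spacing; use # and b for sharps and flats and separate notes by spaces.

Cb Ebb Gb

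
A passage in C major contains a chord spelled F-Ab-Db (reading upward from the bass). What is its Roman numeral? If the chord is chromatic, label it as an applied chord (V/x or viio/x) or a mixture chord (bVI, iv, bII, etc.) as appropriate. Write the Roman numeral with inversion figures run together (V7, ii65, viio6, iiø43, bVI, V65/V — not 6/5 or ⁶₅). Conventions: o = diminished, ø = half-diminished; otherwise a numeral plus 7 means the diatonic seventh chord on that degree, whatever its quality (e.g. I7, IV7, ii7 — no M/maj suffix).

bII6

The pitches Db-F-Ab form a major triad rooted on Db.
Db is the lowered second degree of C major (diatonic 2 would be D). This is the Neapolitan sixth — a major triad on the lowered second degree, here in its customary first inversion.
With F in the bass the chord is in first inversion, so the figured bass is 6.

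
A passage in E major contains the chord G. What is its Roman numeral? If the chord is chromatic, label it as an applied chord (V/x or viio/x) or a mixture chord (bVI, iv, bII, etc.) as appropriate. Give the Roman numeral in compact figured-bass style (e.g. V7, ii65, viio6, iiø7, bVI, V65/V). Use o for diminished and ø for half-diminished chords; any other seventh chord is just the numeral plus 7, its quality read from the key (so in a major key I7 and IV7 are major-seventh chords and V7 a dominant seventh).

bIII

The pitches G-B-D form a major triad rooted on G.
G is the lowered third degree of E major (diatonic 3 would be G#). This is a major triad on the lowered third degree, borrowed from the parallel minor.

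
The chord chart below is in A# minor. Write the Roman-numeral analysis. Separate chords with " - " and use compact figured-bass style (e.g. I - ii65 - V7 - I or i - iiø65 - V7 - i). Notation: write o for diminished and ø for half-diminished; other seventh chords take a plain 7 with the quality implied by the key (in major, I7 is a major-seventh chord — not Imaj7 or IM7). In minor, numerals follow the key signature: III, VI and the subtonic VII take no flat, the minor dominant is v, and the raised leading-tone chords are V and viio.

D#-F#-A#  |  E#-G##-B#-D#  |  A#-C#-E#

iv - V7 - i

D#-F#-A#: root D# is the subdominant; minor triad there is iv.
E#-G##-B#-D#: root E# is the dominant; dominant seventh chord there is V7.
A#-C#-E#: root A# is the tonic; minor triad there is i.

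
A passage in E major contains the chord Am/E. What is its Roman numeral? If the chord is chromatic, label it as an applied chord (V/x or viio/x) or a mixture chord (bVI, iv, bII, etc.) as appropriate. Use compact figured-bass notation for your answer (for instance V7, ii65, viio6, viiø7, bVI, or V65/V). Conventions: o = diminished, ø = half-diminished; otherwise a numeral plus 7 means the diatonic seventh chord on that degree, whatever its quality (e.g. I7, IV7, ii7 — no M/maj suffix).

Stacked in thirds the chord is A-C-E: a minor triad on A.
A is the fourth degree of E major. This is the minor subdominant, borrowed from the parallel minor.
With E in the bass the chord is in second inversion, so the figured bass is 64.

iv64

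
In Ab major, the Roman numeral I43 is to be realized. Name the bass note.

Eb

I in Ab major has root Ab; the chord is Ab-C-Eb-G.
The figure 43 means second inversion — the fifth is in the bass.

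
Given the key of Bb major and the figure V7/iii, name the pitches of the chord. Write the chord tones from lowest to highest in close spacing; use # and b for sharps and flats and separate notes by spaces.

The slash means an applied dominant: we want the dominant of iii. In Bb major, iii is D minor, and its dominant is built on A.
Building a dominant seventh chord on A gives A-C#-E-G.

A C# E G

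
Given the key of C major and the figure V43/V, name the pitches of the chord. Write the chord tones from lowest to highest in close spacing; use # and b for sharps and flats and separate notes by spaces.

V43/V is a secondary dominant — the dominant seventh of V. V in C major is G, so the applied chord's root is D, a perfect fifth above.
Building a dominant seventh chord on D gives D-F#-A-C.
The figured bass 43 indicates second inversion, placing the fifth (A) in the bass: A-C-D-F#.

A C D F#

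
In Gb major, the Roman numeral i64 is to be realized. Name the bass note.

i in Gb major has root Gb; the chord is Gb-Bbb-Db.
The figure 64 means second inversion — the fifth is in the bass.

Db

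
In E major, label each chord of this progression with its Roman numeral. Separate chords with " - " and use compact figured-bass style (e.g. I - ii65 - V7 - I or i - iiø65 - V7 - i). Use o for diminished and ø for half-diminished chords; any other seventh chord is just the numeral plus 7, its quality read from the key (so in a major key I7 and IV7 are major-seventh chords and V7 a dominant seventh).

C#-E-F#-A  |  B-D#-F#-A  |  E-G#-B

ii43 - V7 - I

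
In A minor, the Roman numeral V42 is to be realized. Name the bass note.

D

V in A minor has root E; the chord is E-G#-B-D.
The figure 42 means third inversion — the seventh is in the bass.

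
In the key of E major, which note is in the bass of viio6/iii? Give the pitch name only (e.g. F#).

The applied chord viio6/iii is rooted on F##: F##-A#-C#.
The figure 6 means first inversion — the third is in the bass.

A#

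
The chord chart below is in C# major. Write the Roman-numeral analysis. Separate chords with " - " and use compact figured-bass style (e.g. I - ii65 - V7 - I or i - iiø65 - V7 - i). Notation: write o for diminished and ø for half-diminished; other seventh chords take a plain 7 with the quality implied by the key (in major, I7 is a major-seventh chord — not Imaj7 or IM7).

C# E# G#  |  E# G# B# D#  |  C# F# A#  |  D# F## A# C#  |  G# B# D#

I - iii7 - IV64 - V7/V - V

C#-E#-G#: root C# is the tonic; major triad there is I.
E#-G#-B#-D# has root E#, degree 3 in C# major, so iii7.
C#-F#-A# has root F#, degree 4 in C# major, so IV64.
D#-F##-A#-C#: a dominant seventh chord on D#, the applied dominant of V → V7/V.
G#-B#-D#: root G# is the dominant; major triad there is V.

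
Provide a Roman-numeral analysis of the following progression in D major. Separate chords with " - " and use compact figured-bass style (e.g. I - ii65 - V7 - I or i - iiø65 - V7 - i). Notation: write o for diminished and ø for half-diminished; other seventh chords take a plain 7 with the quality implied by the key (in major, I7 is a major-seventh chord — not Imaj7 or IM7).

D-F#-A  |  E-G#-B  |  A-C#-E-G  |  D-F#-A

I - V/V - V7 - I

D-F#-A has root D, degree 1 in D major, so I.
E-G#-B: chromatic; E is V of V, so V/V.
A-C#-E-G: dominant seventh chord on A = scale degree 5 → V7.
D-F#-A: major triad on D = scale degree 1 → I.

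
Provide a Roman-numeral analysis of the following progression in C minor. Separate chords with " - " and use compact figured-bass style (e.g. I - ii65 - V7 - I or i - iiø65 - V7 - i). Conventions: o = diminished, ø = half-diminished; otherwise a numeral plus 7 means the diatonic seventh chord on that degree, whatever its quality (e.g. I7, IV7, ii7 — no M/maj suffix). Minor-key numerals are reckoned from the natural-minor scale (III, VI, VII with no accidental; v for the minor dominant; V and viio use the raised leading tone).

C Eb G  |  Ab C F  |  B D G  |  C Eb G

i - iv6 - V6 - i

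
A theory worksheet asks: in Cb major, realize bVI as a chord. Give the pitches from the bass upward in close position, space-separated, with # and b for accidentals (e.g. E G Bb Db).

Abb Cb Ebb

Scale degree 6 in Cb major is Ab; lowering it a half step gives Abb. bVI is a major triad on the lowered sixth degree, borrowed from the parallel minor.
So the chord is Abb-Cb-Ebb.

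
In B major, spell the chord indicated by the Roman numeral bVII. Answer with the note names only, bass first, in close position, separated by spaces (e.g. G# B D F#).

A C# E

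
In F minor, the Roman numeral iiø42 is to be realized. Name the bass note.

F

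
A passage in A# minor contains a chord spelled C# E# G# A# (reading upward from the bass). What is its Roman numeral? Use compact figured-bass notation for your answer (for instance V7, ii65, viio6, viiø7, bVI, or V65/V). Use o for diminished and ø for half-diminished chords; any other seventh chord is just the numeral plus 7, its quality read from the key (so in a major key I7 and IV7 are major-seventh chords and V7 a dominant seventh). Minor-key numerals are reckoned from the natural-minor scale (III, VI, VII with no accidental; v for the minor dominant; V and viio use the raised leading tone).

The pitches A#-C#-E#-G# form a minor seventh chord rooted on A#.
A# is scale degree 1 in A# minor, and a minor seventh chord on that degree is written i7.
With C# in the bass the chord is in first inversion, so the figured bass is 65.

i65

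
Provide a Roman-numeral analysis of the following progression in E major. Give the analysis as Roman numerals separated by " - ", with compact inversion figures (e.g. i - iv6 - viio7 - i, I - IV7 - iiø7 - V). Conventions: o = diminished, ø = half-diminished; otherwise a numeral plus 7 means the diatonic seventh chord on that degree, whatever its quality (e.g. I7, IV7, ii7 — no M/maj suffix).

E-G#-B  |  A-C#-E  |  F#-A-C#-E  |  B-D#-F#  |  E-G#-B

I - IV - ii7 - V - I

E-G#-B: major triad on E = scale degree 1 → I.
A-C#-E: root A is the subdominant; major triad there is IV.
F#-A-C#-E: root F# is the supertonic; minor seventh chord there is ii7.
B-D#-F# has root B, degree 5 in E major, so V.
E-G#-B: major triad on E = scale degree 1 → I.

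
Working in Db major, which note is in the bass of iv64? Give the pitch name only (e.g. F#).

Db

iv in Db major has root Gb; the chord is Gb-Bbb-Db.
The figure 64 means second inversion — the fifth is in the bass.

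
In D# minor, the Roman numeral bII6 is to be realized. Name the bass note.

bII in D# minor has root E; the chord is E-G#-B.
The figure 6 means first inversion — the third is in the bass.

G#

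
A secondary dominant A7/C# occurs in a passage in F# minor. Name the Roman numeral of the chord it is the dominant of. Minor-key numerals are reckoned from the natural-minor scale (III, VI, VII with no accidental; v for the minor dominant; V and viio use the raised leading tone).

The chord is a dominant seventh chord on A.
A dominant resolves down a perfect fifth: A → D. In F# minor, D is scale degree 6, i.e. VI.

VI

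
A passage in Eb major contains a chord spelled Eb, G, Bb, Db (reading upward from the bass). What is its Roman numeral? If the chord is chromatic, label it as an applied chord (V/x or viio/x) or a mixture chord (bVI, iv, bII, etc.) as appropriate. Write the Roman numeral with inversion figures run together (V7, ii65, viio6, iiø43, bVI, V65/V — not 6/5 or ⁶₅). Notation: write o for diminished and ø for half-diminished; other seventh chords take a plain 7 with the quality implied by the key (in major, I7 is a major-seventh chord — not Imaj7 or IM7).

Stacked in thirds the chord is Eb-G-Bb-Db: a dominant seventh chord on Eb.
Eb is not a diatonic chord root with this quality in Eb major, but it lies a perfect fifth above Ab (IV), so the chord functions as an applied dominant of IV.

V7/IV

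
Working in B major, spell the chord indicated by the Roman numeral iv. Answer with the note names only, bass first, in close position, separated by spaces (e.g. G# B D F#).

E G B

Scale degree 4 in B major is E; here the chord built on it is altered to a minor triad. iv is the minor subdominant, borrowed from the parallel minor.
So the chord is E-G-B, a minor triad.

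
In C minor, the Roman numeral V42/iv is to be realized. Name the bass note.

Bb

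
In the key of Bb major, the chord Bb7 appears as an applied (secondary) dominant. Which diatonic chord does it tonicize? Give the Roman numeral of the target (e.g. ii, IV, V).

IV

The chord is a dominant seventh chord on Bb.
A dominant resolves down a perfect fifth: Bb → Eb. In Bb major, Eb is scale degree 4, i.e. IV.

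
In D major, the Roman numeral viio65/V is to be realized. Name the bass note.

The applied chord viio65/V is rooted on G#: G#-B-D-F.
The figure 65 means first inversion — the third is in the bass.

B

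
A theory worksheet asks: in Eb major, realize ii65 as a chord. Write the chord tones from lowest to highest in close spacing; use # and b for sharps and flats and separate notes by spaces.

Ab C Eb F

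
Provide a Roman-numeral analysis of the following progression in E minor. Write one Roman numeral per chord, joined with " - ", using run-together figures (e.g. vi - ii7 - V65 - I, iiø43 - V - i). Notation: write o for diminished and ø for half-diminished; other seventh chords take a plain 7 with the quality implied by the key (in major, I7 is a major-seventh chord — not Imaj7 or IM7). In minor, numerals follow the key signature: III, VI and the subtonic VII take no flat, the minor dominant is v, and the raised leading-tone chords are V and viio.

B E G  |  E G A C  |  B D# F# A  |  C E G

B-E-G: root E is the tonic; minor triad there is i64.
E-G-A-C has root A, degree 4 in E minor, so iv43.
B-D#-F#-A: dominant seventh chord on B = scale degree 5 → V7.
C-E-G: root C is the submediant; major triad there is VI.

i64 - iv43 - V7 - VI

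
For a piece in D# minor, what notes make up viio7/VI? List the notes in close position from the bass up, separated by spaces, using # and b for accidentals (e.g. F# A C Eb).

A# C# E G

viio7/VI is a secondary leading-tone chord. The target VI is B in D# minor; the applied chord is rooted a semitone below, on A#.
Building a fully diminished seventh chord on A# gives A#-C#-E-G.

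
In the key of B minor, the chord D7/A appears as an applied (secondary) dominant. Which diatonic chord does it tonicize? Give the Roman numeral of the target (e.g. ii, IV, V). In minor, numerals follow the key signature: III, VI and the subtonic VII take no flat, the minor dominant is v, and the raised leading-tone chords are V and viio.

The chord is a dominant seventh chord on D.
A dominant resolves down a perfect fifth: D → G. In B minor, G is scale degree 6, i.e. VI.

VI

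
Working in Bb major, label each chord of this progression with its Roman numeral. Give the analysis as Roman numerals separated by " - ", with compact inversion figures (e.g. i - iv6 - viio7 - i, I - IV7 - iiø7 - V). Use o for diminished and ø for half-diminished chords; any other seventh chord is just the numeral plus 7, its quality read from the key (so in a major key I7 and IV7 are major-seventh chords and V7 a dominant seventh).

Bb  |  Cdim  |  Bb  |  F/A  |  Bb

Bb: root Bb is the tonic; major triad there is I.
Cdim is non-diatonic — iio, a mixture chord from Bb minor.
Bb: root Bb is the tonic; major triad there is I.
F/A has root F, degree 5 in Bb major, so V6.
Bb: root Bb is the tonic; major triad there is I.

I - iio - I - V6 - I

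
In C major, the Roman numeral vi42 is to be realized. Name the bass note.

G

vi in C major has root A; the chord is A-C-E-G.
The figure 42 means third inversion — the seventh is in the bass.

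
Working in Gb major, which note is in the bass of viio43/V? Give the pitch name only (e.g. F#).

Gb

The applied chord viio43/V is rooted on C: C-Eb-Gb-Bbb.
The figure 43 means second inversion — the fifth is in the bass.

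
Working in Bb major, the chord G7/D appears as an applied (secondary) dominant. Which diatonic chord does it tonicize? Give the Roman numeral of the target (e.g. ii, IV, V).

The chord is a dominant seventh chord on G.
A dominant resolves down a perfect fifth: G → C. In Bb major, C is scale degree 2, i.e. ii.

ii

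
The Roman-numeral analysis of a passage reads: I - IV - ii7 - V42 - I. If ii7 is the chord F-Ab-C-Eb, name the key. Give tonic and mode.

ii7 is given as F-Ab-C-Eb — a minor seventh chord with root F.
If F is scale degree 2 and the mode makes that degree carry a minor seventh chord, the tonic is Eb and the mode is major.

Eb major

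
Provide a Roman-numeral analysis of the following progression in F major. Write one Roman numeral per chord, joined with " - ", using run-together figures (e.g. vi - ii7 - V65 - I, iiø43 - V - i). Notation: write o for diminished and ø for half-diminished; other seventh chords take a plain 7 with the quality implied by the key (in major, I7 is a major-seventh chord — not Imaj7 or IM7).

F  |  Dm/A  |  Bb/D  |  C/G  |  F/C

F: major triad on F = scale degree 1 → I.
Dm/A has root D, degree 6 in F major, so vi64.
Bb/D: root Bb is the subdominant; major triad there is IV6.
C/G: root C is the dominant; major triad there is V64.
F/C: major triad on F = scale degree 1 → I64.

I - vi64 - IV6 - V64 - I64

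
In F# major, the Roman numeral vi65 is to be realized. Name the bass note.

vi in F# major has root D#; the chord is D#-F#-A#-C#.
The figure 65 means first inversion — the third is in the bass.

F#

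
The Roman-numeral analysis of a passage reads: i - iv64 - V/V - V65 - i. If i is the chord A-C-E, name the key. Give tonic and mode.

A minor

The chord Am is a minor triad rooted on A; its label is i.
If A is scale degree 1 and the mode makes that degree carry a minor triad, the tonic is A and the mode is minor.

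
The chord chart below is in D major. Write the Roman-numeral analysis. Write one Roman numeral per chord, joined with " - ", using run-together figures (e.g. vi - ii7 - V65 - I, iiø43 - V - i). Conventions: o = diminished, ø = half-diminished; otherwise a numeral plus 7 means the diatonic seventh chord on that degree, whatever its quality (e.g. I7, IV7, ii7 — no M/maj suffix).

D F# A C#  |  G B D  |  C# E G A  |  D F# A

I7 - IV - V65 - I

D-F#-A-C#: root D is the tonic; major seventh chord there is I7.
G-B-D has root G, degree 4 in D major, so IV.
C#-E-G-A has root A, degree 5 in D major, so V65.
D-F#-A: major triad on D = scale degree 1 → I.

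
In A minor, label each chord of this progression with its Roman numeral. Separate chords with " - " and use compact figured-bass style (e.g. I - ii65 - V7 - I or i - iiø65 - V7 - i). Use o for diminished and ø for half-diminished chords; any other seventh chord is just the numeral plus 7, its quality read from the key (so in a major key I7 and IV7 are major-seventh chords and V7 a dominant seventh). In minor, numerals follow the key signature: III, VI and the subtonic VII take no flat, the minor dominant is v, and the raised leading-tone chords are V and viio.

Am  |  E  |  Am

i - V - i

Am: root A is the tonic; minor triad there is i.
E: root E is the dominant; major triad there is V.
Am has root A, degree 1 in A minor, so i.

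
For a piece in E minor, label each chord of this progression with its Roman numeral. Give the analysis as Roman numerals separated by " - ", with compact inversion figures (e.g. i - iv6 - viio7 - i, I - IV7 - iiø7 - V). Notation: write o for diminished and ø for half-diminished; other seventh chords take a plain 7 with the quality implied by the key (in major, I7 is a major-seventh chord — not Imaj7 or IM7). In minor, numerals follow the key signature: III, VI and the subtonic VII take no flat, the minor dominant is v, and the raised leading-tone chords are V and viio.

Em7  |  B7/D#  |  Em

i7 - V65 - i

Em7: minor seventh chord on E = scale degree 1 → i7.
B7/D#: root B is the dominant; dominant seventh chord there is V65.
Em: root E is the tonic; minor triad there is i.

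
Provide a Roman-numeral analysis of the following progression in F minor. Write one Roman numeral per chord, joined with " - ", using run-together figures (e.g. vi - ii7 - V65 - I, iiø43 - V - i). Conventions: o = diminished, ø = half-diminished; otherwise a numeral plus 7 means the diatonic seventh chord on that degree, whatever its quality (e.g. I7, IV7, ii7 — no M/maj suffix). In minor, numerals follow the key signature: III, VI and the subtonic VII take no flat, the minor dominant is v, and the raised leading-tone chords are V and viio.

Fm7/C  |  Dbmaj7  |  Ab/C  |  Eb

i43 - VI7 - III6 - VII

Fm7/C has root F, degree 1 in F minor, so i43.
Dbmaj7: root Db is the submediant; major seventh chord there is VI7.
Ab/C: root Ab is the mediant; major triad there is III6.
Eb has root Eb, degree 7 in F minor, so VII.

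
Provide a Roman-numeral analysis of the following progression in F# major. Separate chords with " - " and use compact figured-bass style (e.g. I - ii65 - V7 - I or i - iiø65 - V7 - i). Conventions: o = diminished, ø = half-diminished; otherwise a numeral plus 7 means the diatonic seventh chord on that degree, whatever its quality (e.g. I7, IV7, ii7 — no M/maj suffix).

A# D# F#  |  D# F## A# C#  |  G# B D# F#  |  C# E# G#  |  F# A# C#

vi64 - V7/ii - ii7 - V - I

A#-D#-F#: minor triad on D# = scale degree 6 → vi64.
D#-F##-A#-C#: a dominant seventh chord on D#, the applied dominant of ii → V7/ii.
G#-B-D#-F#: root G# is the supertonic; minor seventh chord there is ii7.
C#-E#-G#: major triad on C# = scale degree 5 → V.
F#-A#-C#: root F# is the tonic; major triad there is I.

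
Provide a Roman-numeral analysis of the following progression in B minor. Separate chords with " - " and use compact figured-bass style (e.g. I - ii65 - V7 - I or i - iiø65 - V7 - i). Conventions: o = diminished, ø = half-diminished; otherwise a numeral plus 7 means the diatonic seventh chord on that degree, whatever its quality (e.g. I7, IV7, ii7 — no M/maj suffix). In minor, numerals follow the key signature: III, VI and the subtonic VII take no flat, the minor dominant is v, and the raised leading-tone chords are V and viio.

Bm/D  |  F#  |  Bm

Bm/D has root B, degree 1 in B minor, so i6.
F# has root F#, degree 5 in B minor, so V.
Bm: root B is the tonic; minor triad there is i.

i6 - V - i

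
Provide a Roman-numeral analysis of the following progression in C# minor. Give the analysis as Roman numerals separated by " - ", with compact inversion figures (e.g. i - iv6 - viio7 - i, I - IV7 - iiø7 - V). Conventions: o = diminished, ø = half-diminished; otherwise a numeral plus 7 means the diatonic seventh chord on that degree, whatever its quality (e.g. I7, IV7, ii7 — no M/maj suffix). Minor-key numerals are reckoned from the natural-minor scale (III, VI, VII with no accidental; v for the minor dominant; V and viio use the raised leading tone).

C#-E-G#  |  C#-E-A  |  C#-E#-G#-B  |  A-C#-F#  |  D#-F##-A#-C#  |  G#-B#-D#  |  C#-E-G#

i - VI6 - V7/iv - iv6 - V7/V - V - i

C#-E-G#: root C# is the tonic; minor triad there is i.
C#-E-A has root A, degree 6 in C# minor, so VI6.
C#-E#-G#-B: chromatic; C# is V of iv, so V7/iv.
A-C#-F#: minor triad on F# = scale degree 4 → iv6.
D#-F##-A#-C# is the secondary dominant of V (dominant seventh chord on D#): V7/V.
G#-B#-D#: major triad on G# = scale degree 5 → V.
C#-E-G#: root C# is the tonic; minor triad there is i.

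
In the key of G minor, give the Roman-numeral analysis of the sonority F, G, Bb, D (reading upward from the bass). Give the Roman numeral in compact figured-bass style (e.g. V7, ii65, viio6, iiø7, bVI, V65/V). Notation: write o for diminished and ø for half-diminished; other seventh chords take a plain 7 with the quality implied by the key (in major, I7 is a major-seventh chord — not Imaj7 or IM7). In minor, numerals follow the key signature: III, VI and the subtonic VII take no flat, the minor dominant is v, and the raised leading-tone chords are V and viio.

i42

The pitches G-Bb-D-F form a minor seventh chord rooted on G.
In G minor, G is the tonic; the diatonic minor seventh chord there is i7.
With F in the bass the chord is in third inversion, so the figured bass is 42.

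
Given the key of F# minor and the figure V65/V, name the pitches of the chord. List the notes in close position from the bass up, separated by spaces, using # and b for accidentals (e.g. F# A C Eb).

V65/V is a secondary dominant — the dominant seventh of V. V in F# minor is C#, so the applied chord's root is G#, a perfect fifth above.
Building a dominant seventh chord on G# gives G#-B#-D#-F#.
With the 65 figure the chord is in first inversion; from the bass B# upward in close position it reads B#-D#-F#-G#.

B# D# F# G#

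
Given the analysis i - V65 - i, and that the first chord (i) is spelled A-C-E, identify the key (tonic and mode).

A minor

The chord Am is a minor triad rooted on A; its label is i.
If A is scale degree 1 and the mode makes that degree carry a minor triad, the tonic is A and the mode is minor.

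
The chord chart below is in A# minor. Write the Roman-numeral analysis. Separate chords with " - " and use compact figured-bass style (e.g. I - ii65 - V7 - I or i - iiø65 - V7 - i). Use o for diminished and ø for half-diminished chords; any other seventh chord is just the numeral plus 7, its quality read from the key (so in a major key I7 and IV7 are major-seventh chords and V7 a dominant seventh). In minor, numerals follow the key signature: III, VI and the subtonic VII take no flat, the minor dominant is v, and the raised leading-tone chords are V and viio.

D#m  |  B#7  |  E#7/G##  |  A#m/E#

iv - V7/V - V65 - i64

D#m: root D# is the subdominant; minor triad there is iv.
B#7: chromatic; B# is V of V, so V7/V.
E#7/G## has root E#, degree 5 in A# minor, so V65.
A#m/E# has root A#, degree 1 in A# minor, so i64.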